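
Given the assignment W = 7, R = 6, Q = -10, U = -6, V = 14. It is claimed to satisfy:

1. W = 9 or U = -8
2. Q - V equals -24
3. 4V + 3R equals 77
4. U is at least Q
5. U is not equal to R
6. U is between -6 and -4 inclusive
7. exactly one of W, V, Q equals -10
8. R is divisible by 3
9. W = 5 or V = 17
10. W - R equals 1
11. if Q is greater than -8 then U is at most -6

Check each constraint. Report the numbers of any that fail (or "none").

No — constraints 1, 3, and 9 are not satisfied.

1. W = 7 ≠ 9 and U = -6 ≠ -8; both disjuncts false  false
2. Q - V = -10 - 14 = -24  true
3. 4V + 3R = 4(14) + 3(6) = 74, not 77  false
4. U = -6, Q = -10; -6 ≥ -10  true
5. U = -6, R = 6; distinct  true
6. U = -6 lies in [-6, -4]  true
7. W=7, V=14, Q=-10; 1 of them equals -10  true
8. 6 / 3 = 2, so 3 divides 6  true
9. W = 7 ≠ 5 and V = 14 ≠ 17; both disjuncts false  false
10. W - R = 7 - 6 = 1  true
11. Q = -10, not > -8; antecedent false, conditional vacuously true  true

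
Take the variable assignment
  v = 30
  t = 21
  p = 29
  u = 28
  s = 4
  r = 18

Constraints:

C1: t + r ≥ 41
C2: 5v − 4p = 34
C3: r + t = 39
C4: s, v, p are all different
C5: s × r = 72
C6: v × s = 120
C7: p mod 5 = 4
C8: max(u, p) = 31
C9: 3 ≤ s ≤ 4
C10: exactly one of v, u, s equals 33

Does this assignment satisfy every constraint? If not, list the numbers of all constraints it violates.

Constraints 1, 8, 10 are violated.

C1: t + r = 21 + 18 = 39; 39 < 41, bound 41 not met — violated.
C2: 5v − 4p = 5(30) − 4(29) = 34 — satisfied.
C3: r + t = 18 + 21 = 39 — satisfied.
C4: values 4, 30, 29 are pairwise distinct — satisfied.
C5: s × r = 4 × 18 = 72 — satisfied.
C6: v × s = 30 × 4 = 120 — satisfied.
C7: 29 mod 5 = 4 — satisfied.
C8: max(28, 29) = 29, not 31 — violated.
C9: s = 4 lies in [3, 4] — satisfied.
C10: v=30, u=28, s=4; 0 of them equal 33, not exactly one — violated.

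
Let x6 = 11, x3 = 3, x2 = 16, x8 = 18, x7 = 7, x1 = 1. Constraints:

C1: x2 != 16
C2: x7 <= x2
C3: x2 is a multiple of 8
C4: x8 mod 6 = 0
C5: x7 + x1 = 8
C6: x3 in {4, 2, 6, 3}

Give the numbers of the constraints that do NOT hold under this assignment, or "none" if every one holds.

C1: x2 = 16, but 16 is required to differ — fails.
C2: x7 = 7, x2 = 16; 7 ≤ 16 — holds.
C3: 16 / 8 = 2, so 8 divides 16 — holds.
C4: 18 mod 6 = 0 — holds.
C5: x7 + x1 = 7 + 1 = 8 — holds.
C6: x3 = 3 is in {4, 2, 6, 3} — holds.

No — constraint 1 is not satisfied.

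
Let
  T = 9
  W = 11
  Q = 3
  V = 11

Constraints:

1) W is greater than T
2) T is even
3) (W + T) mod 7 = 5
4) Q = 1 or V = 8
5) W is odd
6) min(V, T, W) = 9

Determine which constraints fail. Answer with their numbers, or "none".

No — constraints 2, 3, and 4 are not satisfied.

1) W = 11, T = 9; 11 > 9 — holds.
2) T = 9 is odd — fails.
3) W + T = 20; 20 mod 7 = 6, not 5 — fails.
4) Q = 3 ≠ 1 and V = 11 ≠ 8; both disjuncts false — fails.
5) W = 11 is odd — holds.
6) min(11, 9, 11) = 9 — holds.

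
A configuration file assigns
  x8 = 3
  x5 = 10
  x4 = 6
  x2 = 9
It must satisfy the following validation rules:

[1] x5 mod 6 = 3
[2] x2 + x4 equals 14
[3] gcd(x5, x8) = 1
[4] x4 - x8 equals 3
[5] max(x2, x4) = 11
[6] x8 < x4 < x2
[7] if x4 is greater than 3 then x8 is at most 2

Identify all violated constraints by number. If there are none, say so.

[1] 10 mod 6 = 4, not 3 — fails.
[2] x2 + x4 = 9 + 6 = 15, not 14 — fails.
[3] gcd(10, 3) = 1 — holds.
[4] x4 - x8 = 6 - 3 = 3 — holds.
[5] max(9, 6) = 9, not 11 — fails.
[6] values 3 < 6 < 9 — holds.
[7] x4 = 6 > 3, so we need x8 ≤ 2; but x8 = 3 > 2 — fails.

The assignment fails constraints 1, 2, 5, 7.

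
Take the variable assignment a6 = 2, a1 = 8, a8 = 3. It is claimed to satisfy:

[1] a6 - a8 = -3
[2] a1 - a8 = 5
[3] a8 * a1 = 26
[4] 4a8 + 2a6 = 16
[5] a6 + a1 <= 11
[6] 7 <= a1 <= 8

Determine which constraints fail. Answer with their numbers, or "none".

Constraints 1 and 3 do not hold.

[1] a6 - a8 = 2 - 3 = -1, not -3  false
[2] a1 - a8 = 8 - 3 = 5  true
[3] a8 * a1 = 3 * 8 = 24, not 26  false
[4] 4a8 + 2a6 = 4(3) + 2(2) = 16  true
[5] a6 + a1 = 2 + 8 = 10; 10 ≤ 11  true
[6] a1 = 8 lies in [7, 8]  true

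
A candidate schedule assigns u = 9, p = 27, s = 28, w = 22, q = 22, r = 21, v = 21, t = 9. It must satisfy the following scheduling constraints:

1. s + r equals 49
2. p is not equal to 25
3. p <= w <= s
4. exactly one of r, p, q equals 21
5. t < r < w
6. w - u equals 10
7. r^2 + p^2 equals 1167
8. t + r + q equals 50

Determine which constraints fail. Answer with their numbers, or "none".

1. s + r = 28 + 21 = 49 — satisfied.
2. p = 27, and 27 ≠ 25 — satisfied.
3. values 27, 22, 28; p = 27 is not <= w = 22 — violated.
4. r=21, p=27, q=22; 1 of them equals 21 — satisfied.
5. values 9 < 21 < 22 — satisfied.
6. w - u = 22 - 9 = 13, not 10 — violated.
7. r^2 + p^2 = 21^2 + 27^2 = 441 + 729 = 1170, not 1167 — violated.
8. t + r + q = 9 + 21 + 22 = 52, not 50 — violated.

Constraints 3, 6, 7, and 8 do not hold.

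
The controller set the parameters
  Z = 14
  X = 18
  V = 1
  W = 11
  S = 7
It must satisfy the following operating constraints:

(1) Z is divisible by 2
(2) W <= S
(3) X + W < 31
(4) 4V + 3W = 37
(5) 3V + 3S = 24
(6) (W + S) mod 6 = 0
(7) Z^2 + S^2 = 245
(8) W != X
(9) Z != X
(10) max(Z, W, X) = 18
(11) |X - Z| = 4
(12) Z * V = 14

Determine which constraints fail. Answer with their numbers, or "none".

Constraint 2 is violated.

(1) 14 / 2 = 7, so 2 divides 14 — OK.
(2) W = 11, S = 7; 11 > 7 (want ≤) — violated.
(3) X + W = 18 + 11 = 29; 29 < 31 — OK.
(4) 4V + 3W = 4(1) + 3(11) = 37 — OK.
(5) 3V + 3S = 3(1) + 3(7) = 24 — OK.
(6) W + S = 18; 18 mod 6 = 0 — OK.
(7) Z^2 + S^2 = 14^2 + 7^2 = 196 + 49 = 245 — OK.
(8) W = 11, X = 18; distinct — OK.
(9) Z = 14, X = 18; distinct — OK.
(10) max(14, 11, 18) = 18 — OK.
(11) |18 - 14| = 4 — OK.
(12) Z * V = 14 * 1 = 14 — OK.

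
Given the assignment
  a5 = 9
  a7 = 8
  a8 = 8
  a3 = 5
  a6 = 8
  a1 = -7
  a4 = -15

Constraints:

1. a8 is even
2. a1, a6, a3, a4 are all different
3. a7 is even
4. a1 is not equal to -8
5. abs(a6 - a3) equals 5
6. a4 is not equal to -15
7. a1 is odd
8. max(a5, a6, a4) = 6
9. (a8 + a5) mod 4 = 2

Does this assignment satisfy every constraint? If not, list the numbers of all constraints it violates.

Constraints 5, 6, 8, 9 do not hold.

1. a8 = 8 is even  true
2. values -7, 8, 5, -15 are pairwise distinct  true
3. a7 = 8 is even  true
4. a1 = -7, and -7 ≠ -8  true
5. abs(8 - 5) = 3, not 5  false
6. a4 = -15, but -15 is required to differ  false
7. a1 = -7 is odd  true
8. max(9, 8, -15) = 9, not 6  false
9. a8 + a5 = 17; 17 mod 4 = 1, not 2  false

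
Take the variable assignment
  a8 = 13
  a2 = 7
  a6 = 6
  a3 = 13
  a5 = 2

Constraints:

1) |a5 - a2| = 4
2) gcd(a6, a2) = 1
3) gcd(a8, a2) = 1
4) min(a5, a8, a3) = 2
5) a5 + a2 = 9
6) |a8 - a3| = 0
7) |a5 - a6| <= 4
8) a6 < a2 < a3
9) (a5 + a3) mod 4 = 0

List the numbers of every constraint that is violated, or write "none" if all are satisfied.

The assignment fails constraints 1, 9.

1) |2 - 7| = 5, not 4 — fails.
2) gcd(6, 7) = 1 — holds.
3) gcd(13, 7) = 1 — holds.
4) min(2, 13, 13) = 2 — holds.
5) a5 + a2 = 2 + 7 = 9 — holds.
6) |13 - 13| = 0 — holds.
7) |2 - 6| = 4; 4 ≤ 4 — holds.
8) values 6 < 7 < 13 — holds.
9) a5 + a3 = 15; 15 mod 4 = 3, not 0 — fails.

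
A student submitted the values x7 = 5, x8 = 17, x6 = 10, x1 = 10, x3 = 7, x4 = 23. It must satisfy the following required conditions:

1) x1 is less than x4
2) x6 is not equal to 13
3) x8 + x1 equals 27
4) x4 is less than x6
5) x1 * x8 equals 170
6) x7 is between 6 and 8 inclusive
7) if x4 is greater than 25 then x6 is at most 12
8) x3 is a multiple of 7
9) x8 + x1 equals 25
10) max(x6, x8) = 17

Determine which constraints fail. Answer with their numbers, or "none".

Violated: 4, 6, 9.

1) x1 = 10, x4 = 23; 10 < 23 — holds.
2) x6 = 10, and 10 ≠ 13 — holds.
3) x8 + x1 = 17 + 10 = 27 — holds.
4) x4 = 23, x6 = 10; 23 ≥ 10 (want <) — does not hold.
5) x1 * x8 = 10 * 17 = 170 — holds.
6) x7 = 5 is outside [6, 8] — does not hold.
7) x4 = 23, not > 25; antecedent false, conditional vacuously true — holds.
8) 7 / 7 = 1, so 7 divides 7 — holds.
9) x8 + x1 = 17 + 10 = 27, not 25 — does not hold.
10) max(10, 17) = 17 — holds.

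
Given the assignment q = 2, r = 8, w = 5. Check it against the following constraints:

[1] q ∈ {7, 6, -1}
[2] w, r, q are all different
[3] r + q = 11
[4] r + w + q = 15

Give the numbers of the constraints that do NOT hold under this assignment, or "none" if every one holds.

Constraints 1 and 3 do not hold.

[1] q = 2 is not in {7, 6, -1}  ✗
[2] values 5, 8, 2 are pairwise distinct  ✓
[3] r + q = 8 + 2 = 10, not 11  ✗
[4] r + w + q = 8 + 5 + 2 = 15  ✓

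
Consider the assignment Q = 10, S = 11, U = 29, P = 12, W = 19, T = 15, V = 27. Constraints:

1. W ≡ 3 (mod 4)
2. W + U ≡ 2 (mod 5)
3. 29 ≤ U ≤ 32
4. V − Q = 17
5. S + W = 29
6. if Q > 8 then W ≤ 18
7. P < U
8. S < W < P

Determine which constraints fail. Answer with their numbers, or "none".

1. 19 mod 4 = 3 — satisfied.
2. W + U = 48; 48 mod 5 = 3, not 2 — violated.
3. U = 29 lies in [29, 32] — satisfied.
4. V − Q = 27 − 10 = 17 — satisfied.
5. S + W = 11 + 19 = 30, not 29 — violated.
6. Q = 10 > 8, so we need W ≤ 18; but W = 19 > 18 — violated.
7. P = 12, U = 29; 12 < 29 — satisfied.
8. values 11, 19, 12; W = 19 is not < P = 12 — violated.

The assignment fails constraints 2, 5, 6, 8.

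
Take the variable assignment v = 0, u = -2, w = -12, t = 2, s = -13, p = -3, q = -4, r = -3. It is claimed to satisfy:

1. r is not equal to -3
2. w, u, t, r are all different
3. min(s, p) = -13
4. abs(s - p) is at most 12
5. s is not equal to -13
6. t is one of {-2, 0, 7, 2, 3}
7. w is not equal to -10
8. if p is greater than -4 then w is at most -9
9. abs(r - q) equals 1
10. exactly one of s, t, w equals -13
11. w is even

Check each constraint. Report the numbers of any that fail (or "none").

Constraints 1 and 5 do not hold.

1. r = -3, but -3 is required to differ — fails.
2. values -12, -2, 2, -3 are pairwise distinct — holds.
3. min(-13, -3) = -13 — holds.
4. abs(-13 - (-3)) = 10; 10 ≤ 12 — holds.
5. s = -13, but -13 is required to differ — fails.
6. t = 2 is in {-2, 0, 7, 2, 3} — holds.
7. w = -12, and -12 ≠ -10 — holds.
8. p = -3 > -4, so we need w ≤ -9; w = -12 ≤ -9 — holds.
9. abs(-3 - (-4)) = 1 — holds.
10. s=-13, t=2, w=-12; 1 of them equals -13 — holds.
11. w = -12 is even — holds.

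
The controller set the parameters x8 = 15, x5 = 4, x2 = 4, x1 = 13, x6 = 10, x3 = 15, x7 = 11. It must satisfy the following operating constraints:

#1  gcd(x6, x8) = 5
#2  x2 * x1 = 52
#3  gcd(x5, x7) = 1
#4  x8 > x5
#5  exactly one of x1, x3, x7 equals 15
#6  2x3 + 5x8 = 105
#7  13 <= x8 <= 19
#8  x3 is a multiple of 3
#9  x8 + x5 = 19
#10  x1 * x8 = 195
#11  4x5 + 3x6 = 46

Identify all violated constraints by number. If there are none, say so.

None — every constraint holds.

#1 gcd(10, 15) = 5 — OK.
#2 x2 * x1 = 4 * 13 = 52 — OK.
#3 gcd(4, 11) = 1 — OK.
#4 x8 = 15, x5 = 4; 15 > 4 — OK.
#5 x1=13, x3=15, x7=11; 1 of them equals 15 — OK.
#6 2x3 + 5x8 = 2(15) + 5(15) = 105 — OK.
#7 x8 = 15 lies in [13, 19] — OK.
#8 15 / 3 = 5, so 3 divides 15 — OK.
#9 x8 + x5 = 15 + 4 = 19 — OK.
#10 x1 * x8 = 13 * 15 = 195 — OK.
#11 4x5 + 3x6 = 4(4) + 3(10) = 46 — OK.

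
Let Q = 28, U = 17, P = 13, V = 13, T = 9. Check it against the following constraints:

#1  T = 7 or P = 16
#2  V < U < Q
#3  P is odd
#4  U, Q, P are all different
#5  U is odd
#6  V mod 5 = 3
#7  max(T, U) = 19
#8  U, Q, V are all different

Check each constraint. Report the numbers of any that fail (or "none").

#1 T = 9 ≠ 7 and P = 13 ≠ 16; both disjuncts false  no
#2 values 13 < 17 < 28  yes
#3 P = 13 is odd  yes
#4 values 17, 28, 13 are pairwise distinct  yes
#5 U = 17 is odd  yes
#6 13 mod 5 = 3  yes
#7 max(9, 17) = 17, not 19  no
#8 values 17, 28, 13 are pairwise distinct  yes

The assignment fails constraints 1 and 7.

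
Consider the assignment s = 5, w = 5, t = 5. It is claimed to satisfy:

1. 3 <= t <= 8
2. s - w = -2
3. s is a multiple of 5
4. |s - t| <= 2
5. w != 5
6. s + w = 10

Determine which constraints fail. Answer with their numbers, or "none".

1. t = 5 lies in [3, 8] — OK.
2. s - w = 5 - 5 = 0, not -2 — violated.
3. 5 / 5 = 1, so 5 divides 5 — OK.
4. |5 - 5| = 0; 0 ≤ 2 — OK.
5. w = 5, but 5 is required to differ — violated.
6. s + w = 5 + 5 = 10 — OK.

No — constraints 2 and 5 are not satisfied.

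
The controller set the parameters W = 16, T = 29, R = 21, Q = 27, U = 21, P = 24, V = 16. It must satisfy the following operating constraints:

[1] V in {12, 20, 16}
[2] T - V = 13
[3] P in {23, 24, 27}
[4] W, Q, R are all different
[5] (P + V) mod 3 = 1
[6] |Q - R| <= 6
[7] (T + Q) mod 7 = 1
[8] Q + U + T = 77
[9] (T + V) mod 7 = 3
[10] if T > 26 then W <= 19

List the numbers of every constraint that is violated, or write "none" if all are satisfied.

Violated: 7.

[1] V = 16 is in {12, 20, 16} — holds.
[2] T - V = 29 - 16 = 13 — holds.
[3] P = 24 is in {23, 24, 27} — holds.
[4] values 16, 27, 21 are pairwise distinct — holds.
[5] P + V = 40; 40 mod 3 = 1 — holds.
[6] |27 - 21| = 6; 6 ≤ 6 — holds.
[7] T + Q = 56; 56 mod 7 = 0, not 1 — does not hold.
[8] Q + U + T = 27 + 21 + 29 = 77 — holds.
[9] T + V = 45; 45 mod 7 = 3 — holds.
[10] T = 29 > 26, so we need W ≤ 19; W = 16 ≤ 19 — holds.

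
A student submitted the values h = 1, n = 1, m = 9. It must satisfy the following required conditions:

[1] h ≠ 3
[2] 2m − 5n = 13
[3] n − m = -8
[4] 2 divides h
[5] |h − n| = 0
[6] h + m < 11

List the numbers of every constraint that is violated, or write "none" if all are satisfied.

[1] h = 1, and 1 ≠ 3 — holds.
[2] 2m − 5n = 2(9) − 5(1) = 13 — holds.
[3] n − m = 1 − 9 = -8 — holds.
[4] 1 = 2×0 + 1, so 2 does not divide 1 — fails.
[5] |1 − 1| = 0 — holds.
[6] h + m = 1 + 9 = 10; 10 < 11 — holds.

Constraint 4 is violated.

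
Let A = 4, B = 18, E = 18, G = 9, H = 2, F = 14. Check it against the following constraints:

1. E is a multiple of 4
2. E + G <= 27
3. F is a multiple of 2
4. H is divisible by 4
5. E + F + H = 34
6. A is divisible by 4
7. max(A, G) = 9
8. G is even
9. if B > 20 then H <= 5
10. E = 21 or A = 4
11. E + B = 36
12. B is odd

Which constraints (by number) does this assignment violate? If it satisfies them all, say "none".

1. 18 = 4*4 + 2, so 4 does not divide 18 — does not hold.
2. E + G = 18 + 9 = 27; 27 ≤ 27 — holds.
3. 14 / 2 = 7, so 2 divides 14 — holds.
4. 2 = 4*0 + 2, so 4 does not divide 2 — does not hold.
5. E + F + H = 18 + 14 + 2 = 34 — holds.
6. 4 / 4 = 1, so 4 divides 4 — holds.
7. max(4, 9) = 9 — holds.
8. G = 9 is odd — does not hold.
9. B = 18, not > 20; antecedent false, conditional vacuously true — holds.
10. E = 18 ≠ 21, but A = 4 = 4 (second disjunct) — holds.
11. E + B = 18 + 18 = 36 — holds.
12. B = 18 is even — does not hold.

Violated: 1, 4, 8, and 12.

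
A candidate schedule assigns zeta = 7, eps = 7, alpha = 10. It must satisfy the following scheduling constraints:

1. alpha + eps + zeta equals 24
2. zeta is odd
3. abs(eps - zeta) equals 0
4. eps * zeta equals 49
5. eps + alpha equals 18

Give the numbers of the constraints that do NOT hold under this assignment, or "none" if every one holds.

Constraint 5 does not hold.

1. alpha + eps + zeta = 10 + 7 + 7 = 24 — holds.
2. zeta = 7 is odd — holds.
3. abs(7 - 7) = 0 — holds.
4. eps * zeta = 7 * 7 = 49 — holds.
5. eps + alpha = 7 + 10 = 17, not 18 — does not hold.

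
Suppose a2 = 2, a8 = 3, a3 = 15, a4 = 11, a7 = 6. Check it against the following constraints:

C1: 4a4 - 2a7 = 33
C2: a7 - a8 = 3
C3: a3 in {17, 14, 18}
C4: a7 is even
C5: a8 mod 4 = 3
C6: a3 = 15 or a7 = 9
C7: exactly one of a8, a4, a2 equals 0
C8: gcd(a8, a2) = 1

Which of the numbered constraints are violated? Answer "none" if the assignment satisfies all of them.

C1: 4a4 - 2a7 = 4(11) - 2(6) = 32, not 33  FAIL
C2: a7 - a8 = 6 - 3 = 3  OK
C3: a3 = 15 is not in {17, 14, 18}  FAIL
C4: a7 = 6 is even  OK
C5: 3 mod 4 = 3  OK
C6: a3 = 15 = 15 (first disjunct)  OK
C7: a8=3, a4=11, a2=2; 0 of them equal 0, not exactly one  FAIL
C8: gcd(3, 2) = 1  OK

Violated: 1, 3, 7.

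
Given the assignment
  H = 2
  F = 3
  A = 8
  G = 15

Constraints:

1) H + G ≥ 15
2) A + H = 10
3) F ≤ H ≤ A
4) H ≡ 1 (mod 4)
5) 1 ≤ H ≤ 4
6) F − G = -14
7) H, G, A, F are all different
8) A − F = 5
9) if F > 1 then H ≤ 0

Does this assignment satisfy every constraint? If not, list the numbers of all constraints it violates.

1) H + G = 2 + 15 = 17; 17 ≥ 15 — satisfied.
2) A + H = 8 + 2 = 10 — satisfied.
3) values 3, 2, 8; F = 3 is not ≤ H = 2 — violated.
4) 2 mod 4 = 2, not 1 — violated.
5) H = 2 lies in [1, 4] — satisfied.
6) F − G = 3 − 15 = -12, not -14 — violated.
7) values 2, 15, 8, 3 are pairwise distinct — satisfied.
8) A − F = 8 − 3 = 5 — satisfied.
9) F = 3 > 1, so we need H ≤ 0; but H = 2 > 0 — violated.

No — constraints 3, 4, 6, 9 are not satisfied.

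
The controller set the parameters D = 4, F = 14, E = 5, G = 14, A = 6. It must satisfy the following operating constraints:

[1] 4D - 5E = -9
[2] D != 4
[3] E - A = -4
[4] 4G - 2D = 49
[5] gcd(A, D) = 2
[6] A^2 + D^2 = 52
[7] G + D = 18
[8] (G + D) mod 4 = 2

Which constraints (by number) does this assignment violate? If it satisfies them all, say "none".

The assignment fails constraints 2, 3, and 4.

[1] 4D - 5E = 4(4) - 5(5) = -9  ✔
[2] D = 4, but 4 is required to differ  ✘
[3] E - A = 5 - 6 = -1, not -4  ✘
[4] 4G - 2D = 4(14) - 2(4) = 48, not 49  ✘
[5] gcd(6, 4) = 2  ✔
[6] A^2 + D^2 = 6^2 + 4^2 = 36 + 16 = 52  ✔
[7] G + D = 14 + 4 = 18  ✔
[8] G + D = 18; 18 mod 4 = 2  ✔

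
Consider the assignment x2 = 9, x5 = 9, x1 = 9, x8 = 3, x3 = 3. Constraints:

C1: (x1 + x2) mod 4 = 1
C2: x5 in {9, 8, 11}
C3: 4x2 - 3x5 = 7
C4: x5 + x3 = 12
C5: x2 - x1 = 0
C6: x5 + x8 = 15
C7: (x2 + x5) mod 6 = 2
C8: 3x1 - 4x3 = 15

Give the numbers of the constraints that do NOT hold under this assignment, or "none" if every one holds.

C1: x1 + x2 = 18; 18 mod 4 = 2, not 1  fails
C2: x5 = 9 is in {9, 8, 11}  holds
C3: 4x2 - 3x5 = 4(9) - 3(9) = 9, not 7  fails
C4: x5 + x3 = 9 + 3 = 12  holds
C5: x2 - x1 = 9 - 9 = 0  holds
C6: x5 + x8 = 9 + 3 = 12, not 15  fails
C7: x2 + x5 = 18; 18 mod 6 = 0, not 2  fails
C8: 3x1 - 4x3 = 3(9) - 4(3) = 15  holds

Violated: 1, 3, 6, and 7.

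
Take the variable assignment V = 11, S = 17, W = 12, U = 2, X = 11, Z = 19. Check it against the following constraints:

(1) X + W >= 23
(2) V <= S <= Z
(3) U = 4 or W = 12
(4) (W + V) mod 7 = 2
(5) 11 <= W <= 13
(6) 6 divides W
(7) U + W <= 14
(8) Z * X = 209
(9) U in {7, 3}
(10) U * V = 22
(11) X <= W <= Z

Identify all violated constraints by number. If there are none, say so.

Violated: 9.

(1) X + W = 11 + 12 = 23; 23 ≥ 23  ✔
(2) values 11 <= 17 <= 19  ✔
(3) U = 2 ≠ 4, but W = 12 = 12 (second disjunct)  ✔
(4) W + V = 23; 23 mod 7 = 2  ✔
(5) W = 12 lies in [11, 13]  ✔
(6) 12 / 6 = 2, so 6 divides 12  ✔
(7) U + W = 2 + 12 = 14; 14 ≤ 14  ✔
(8) Z * X = 19 * 11 = 209  ✔
(9) U = 2 is not in {7, 3}  ✘
(10) U * V = 2 * 11 = 22  ✔
(11) values 11 <= 12 <= 19  ✔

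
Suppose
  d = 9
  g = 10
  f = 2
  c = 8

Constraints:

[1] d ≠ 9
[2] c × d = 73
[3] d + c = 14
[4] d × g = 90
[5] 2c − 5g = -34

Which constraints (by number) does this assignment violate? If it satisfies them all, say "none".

[1] d = 9, but 9 is required to differ  ✘
[2] c × d = 8 × 9 = 72, not 73  ✘
[3] d + c = 9 + 8 = 17, not 14  ✘
[4] d × g = 9 × 10 = 90  ✔
[5] 2c − 5g = 2(8) − 5(10) = -34  ✔

No — constraints 1, 2, and 3 are not satisfied.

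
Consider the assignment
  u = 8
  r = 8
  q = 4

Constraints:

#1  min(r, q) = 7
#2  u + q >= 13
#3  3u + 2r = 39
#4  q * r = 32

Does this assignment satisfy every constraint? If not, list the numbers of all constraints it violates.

Constraints 1, 2, and 3 do not hold.

#1 min(8, 4) = 4, not 7  false
#2 u + q = 8 + 4 = 12; 12 < 13, bound 13 not met  false
#3 3u + 2r = 3(8) + 2(8) = 40, not 39  false
#4 q * r = 4 * 8 = 32  true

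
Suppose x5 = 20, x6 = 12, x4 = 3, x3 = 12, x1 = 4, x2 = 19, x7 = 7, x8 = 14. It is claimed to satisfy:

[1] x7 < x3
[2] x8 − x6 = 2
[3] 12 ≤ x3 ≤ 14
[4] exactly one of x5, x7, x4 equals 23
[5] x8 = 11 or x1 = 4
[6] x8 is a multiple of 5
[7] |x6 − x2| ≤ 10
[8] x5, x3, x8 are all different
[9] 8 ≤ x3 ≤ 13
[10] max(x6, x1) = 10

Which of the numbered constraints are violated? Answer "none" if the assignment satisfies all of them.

[1] x7 = 7, x3 = 12; 7 < 12  ✓
[2] x8 − x6 = 14 − 12 = 2  ✓
[3] x3 = 12 lies in [12, 14]  ✓
[4] x5=20, x7=7, x4=3; 0 of them equal 23, not exactly one  ✗
[5] x8 = 14 ≠ 11, but x1 = 4 = 4 (second disjunct)  ✓
[6] 14 = 5×2 + 4, so 5 does not divide 14  ✗
[7] |12 − 19| = 7; 7 ≤ 10  ✓
[8] values 20, 12, 14 are pairwise distinct  ✓
[9] x3 = 12 lies in [8, 13]  ✓
[10] max(12, 4) = 12, not 10  ✗

No — constraints 4, 6, and 10 are not satisfied.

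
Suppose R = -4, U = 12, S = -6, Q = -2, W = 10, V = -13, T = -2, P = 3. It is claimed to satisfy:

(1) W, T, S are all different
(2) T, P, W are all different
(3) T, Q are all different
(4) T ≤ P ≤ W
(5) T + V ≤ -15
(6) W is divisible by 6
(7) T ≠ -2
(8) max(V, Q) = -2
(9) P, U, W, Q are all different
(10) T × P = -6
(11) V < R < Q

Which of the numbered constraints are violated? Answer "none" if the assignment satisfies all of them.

Constraints 3, 6, and 7 are violated.

(1) values 10, -2, -6 are pairwise distinct — holds.
(2) values -2, 3, 10 are pairwise distinct — holds.
(3) T = Q = -2, not all different — fails.
(4) values -2 ≤ 3 ≤ 10 — holds.
(5) T + V = -2 + (-13) = -15; -15 ≤ -15 — holds.
(6) 10 = 6×1 + 4, so 6 does not divide 10 — fails.
(7) T = -2, but -2 is required to differ — fails.
(8) max(-13, -2) = -2 — holds.
(9) values 3, 12, 10, -2 are pairwise distinct — holds.
(10) T × P = -2 × 3 = -6 — holds.
(11) values -13 < -4 < -2 — holds.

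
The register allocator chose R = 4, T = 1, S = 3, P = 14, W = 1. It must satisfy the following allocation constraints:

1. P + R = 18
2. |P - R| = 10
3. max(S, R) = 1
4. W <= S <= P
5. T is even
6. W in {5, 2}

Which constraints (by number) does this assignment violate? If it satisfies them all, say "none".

1. P + R = 14 + 4 = 18  yes
2. |14 - 4| = 10  yes
3. max(3, 4) = 4, not 1  no
4. values 1 <= 3 <= 14  yes
5. T = 1 is odd  no
6. W = 1 is not in {5, 2}  no

Constraints 3, 5, 6 are violated.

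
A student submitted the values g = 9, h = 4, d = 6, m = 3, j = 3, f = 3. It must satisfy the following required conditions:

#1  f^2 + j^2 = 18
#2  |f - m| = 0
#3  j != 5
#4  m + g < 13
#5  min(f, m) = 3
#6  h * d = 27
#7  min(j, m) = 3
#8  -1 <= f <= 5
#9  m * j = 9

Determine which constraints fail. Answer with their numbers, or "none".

#1 f^2 + j^2 = 3^2 + 3^2 = 9 + 9 = 18 — holds.
#2 |3 - 3| = 0 — holds.
#3 j = 3, and 3 ≠ 5 — holds.
#4 m + g = 3 + 9 = 12; 12 < 13 — holds.
#5 min(3, 3) = 3 — holds.
#6 h * d = 4 * 6 = 24, not 27 — does not hold.
#7 min(3, 3) = 3 — holds.
#8 f = 3 lies in [-1, 5] — holds.
#9 m * j = 3 * 3 = 9 — holds.

Violated: 6.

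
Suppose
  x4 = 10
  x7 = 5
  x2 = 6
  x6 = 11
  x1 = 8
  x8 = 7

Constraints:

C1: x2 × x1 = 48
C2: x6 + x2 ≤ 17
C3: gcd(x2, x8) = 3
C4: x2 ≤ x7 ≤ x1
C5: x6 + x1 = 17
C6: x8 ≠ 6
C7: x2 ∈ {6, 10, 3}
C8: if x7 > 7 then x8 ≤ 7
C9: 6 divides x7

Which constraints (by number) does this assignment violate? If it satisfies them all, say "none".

C1: x2 × x1 = 6 × 8 = 48 — holds.
C2: x6 + x2 = 11 + 6 = 17; 17 ≤ 17 — holds.
C3: gcd(6, 7) = 1, not 3 — does not hold.
C4: values 6, 5, 8; x2 = 6 is not ≤ x7 = 5 — does not hold.
C5: x6 + x1 = 11 + 8 = 19, not 17 — does not hold.
C6: x8 = 7, and 7 ≠ 6 — holds.
C7: x2 = 6 is in {6, 10, 3} — holds.
C8: x7 = 5, not > 7; antecedent false, conditional vacuously true — holds.
C9: 5 = 6×0 + 5, so 6 does not divide 5 — does not hold.

Violated: 3, 4, 5, and 9.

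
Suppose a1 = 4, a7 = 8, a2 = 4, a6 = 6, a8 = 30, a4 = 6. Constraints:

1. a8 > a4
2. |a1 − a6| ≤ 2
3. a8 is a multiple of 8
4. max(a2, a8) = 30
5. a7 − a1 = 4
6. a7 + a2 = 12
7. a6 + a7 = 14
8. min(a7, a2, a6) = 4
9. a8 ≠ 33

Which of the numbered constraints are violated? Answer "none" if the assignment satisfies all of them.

1. a8 = 30, a4 = 6; 30 > 6  ✓
2. |4 − 6| = 2; 2 ≤ 2  ✓
3. 30 = 8×3 + 6, so 8 does not divide 30  ✗
4. max(4, 30) = 30  ✓
5. a7 − a1 = 8 − 4 = 4  ✓
6. a7 + a2 = 8 + 4 = 12  ✓
7. a6 + a7 = 6 + 8 = 14  ✓
8. min(8, 4, 6) = 4  ✓
9. a8 = 30, and 30 ≠ 33  ✓

Constraint 3 is violated.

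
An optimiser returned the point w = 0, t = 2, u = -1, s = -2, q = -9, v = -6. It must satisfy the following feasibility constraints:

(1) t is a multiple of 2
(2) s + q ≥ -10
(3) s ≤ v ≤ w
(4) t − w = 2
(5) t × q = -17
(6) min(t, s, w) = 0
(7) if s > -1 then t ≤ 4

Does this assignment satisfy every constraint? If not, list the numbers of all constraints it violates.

Constraints 2, 3, 5, 6 do not hold.

(1) 2 / 2 = 1, so 2 divides 2  holds
(2) s + q = -2 + (-9) = -11; -11 < -10, bound -10 not met  fails
(3) values -2, -6, 0; s = -2 is not ≤ v = -6  fails
(4) t − w = 2 − 0 = 2  holds
(5) t × q = 2 × (-9) = -18, not -17  fails
(6) min(2, -2, 0) = -2, not 0  fails
(7) s = -2, not > -1; antecedent false, conditional vacuously true  holds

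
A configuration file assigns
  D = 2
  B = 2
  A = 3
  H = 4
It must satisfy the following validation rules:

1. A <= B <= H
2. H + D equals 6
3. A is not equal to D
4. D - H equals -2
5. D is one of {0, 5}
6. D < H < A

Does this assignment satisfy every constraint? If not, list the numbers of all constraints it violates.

1. values 3, 2, 4; A = 3 is not <= B = 2  ✘
2. H + D = 4 + 2 = 6  ✔
3. A = 3, D = 2; distinct  ✔
4. D - H = 2 - 4 = -2  ✔
5. D = 2 is not in {0, 5}  ✘
6. values 2, 4, 3; H = 4 is not < A = 3  ✘

The assignment fails constraints 1, 5, 6.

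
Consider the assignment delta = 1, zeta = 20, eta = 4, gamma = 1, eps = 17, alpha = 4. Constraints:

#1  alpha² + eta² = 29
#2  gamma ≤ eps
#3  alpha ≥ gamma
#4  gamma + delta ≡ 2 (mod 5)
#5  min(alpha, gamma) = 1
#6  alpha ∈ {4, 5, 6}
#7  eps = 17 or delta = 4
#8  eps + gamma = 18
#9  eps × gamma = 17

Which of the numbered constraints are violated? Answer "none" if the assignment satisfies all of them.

Violated: 1.

#1 alpha² + eta² = 4² + 4² = 16 + 16 = 32, not 29 — fails.
#2 gamma = 1, eps = 17; 1 ≤ 17 — holds.
#3 alpha = 4, gamma = 1; 4 ≥ 1 — holds.
#4 gamma + delta = 2; 2 mod 5 = 2 — holds.
#5 min(4, 1) = 1 — holds.
#6 alpha = 4 is in {4, 5, 6} — holds.
#7 eps = 17 = 17 (first disjunct) — holds.
#8 eps + gamma = 17 + 1 = 18 — holds.
#9 eps × gamma = 17 × 1 = 17 — holds.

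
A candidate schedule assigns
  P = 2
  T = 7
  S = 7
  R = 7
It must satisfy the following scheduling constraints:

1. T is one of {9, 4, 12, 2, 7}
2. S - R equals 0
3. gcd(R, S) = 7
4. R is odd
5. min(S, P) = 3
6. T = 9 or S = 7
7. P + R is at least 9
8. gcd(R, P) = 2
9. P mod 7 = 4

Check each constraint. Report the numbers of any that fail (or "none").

1. T = 7 is in {9, 4, 12, 2, 7} — holds.
2. S - R = 7 - 7 = 0 — holds.
3. gcd(7, 7) = 7 — holds.
4. R = 7 is odd — holds.
5. min(7, 2) = 2, not 3 — does not hold.
6. T = 7 ≠ 9, but S = 7 = 7 (second disjunct) — holds.
7. P + R = 2 + 7 = 9; 9 ≥ 9 — holds.
8. gcd(7, 2) = 1, not 2 — does not hold.
9. 2 mod 7 = 2, not 4 — does not hold.

Constraints 5, 8, 9 do not hold.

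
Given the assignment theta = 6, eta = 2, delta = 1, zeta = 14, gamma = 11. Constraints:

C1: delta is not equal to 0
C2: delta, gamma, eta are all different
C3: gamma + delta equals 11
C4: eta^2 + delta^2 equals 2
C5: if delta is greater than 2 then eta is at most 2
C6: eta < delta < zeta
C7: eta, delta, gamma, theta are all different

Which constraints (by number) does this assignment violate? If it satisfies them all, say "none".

Violated: 3, 4, and 6.

C1: delta = 1, and 1 ≠ 0 — holds.
C2: values 1, 11, 2 are pairwise distinct — holds.
C3: gamma + delta = 11 + 1 = 12, not 11 — does not hold.
C4: eta^2 + delta^2 = 2^2 + 1^2 = 4 + 1 = 5, not 2 — does not hold.
C5: delta = 1, not > 2; antecedent false, conditional vacuously true — holds.
C6: values 2, 1, 14; eta = 2 is not < delta = 1 — does not hold.
C7: values 2, 1, 11, 6 are pairwise distinct — holds.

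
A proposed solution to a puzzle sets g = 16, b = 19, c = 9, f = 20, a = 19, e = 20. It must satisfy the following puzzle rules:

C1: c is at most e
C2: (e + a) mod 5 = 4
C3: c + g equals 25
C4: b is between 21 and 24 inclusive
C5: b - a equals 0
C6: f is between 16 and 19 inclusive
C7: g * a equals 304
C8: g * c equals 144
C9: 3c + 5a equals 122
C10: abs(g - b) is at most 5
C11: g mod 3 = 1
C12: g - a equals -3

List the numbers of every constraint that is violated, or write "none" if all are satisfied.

C1: c = 9, e = 20; 9 ≤ 20 — OK.
C2: e + a = 39; 39 mod 5 = 4 — OK.
C3: c + g = 9 + 16 = 25 — OK.
C4: b = 19 is outside [21, 24] — violated.
C5: b - a = 19 - 19 = 0 — OK.
C6: f = 20 is outside [16, 19] — violated.
C7: g * a = 16 * 19 = 304 — OK.
C8: g * c = 16 * 9 = 144 — OK.
C9: 3c + 5a = 3(9) + 5(19) = 122 — OK.
C10: abs(16 - 19) = 3; 3 ≤ 5 — OK.
C11: 16 mod 3 = 1 — OK.
C12: g - a = 16 - 19 = -3 — OK.

No — constraints 4, 6 are not satisfied.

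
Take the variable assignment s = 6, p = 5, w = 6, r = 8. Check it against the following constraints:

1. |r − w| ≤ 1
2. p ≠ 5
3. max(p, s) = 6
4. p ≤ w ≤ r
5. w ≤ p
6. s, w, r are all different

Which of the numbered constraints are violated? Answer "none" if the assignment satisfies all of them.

1. |8 − 6| = 2; 2 > 1, exceeds bound 1  ✘
2. p = 5, but 5 is required to differ  ✘
3. max(5, 6) = 6  ✔
4. values 5 ≤ 6 ≤ 8  ✔
5. w = 6, p = 5; 6 > 5 (want ≤)  ✘
6. s = w = 6, not all different  ✘

No — constraints 1, 2, 5, 6 are not satisfied.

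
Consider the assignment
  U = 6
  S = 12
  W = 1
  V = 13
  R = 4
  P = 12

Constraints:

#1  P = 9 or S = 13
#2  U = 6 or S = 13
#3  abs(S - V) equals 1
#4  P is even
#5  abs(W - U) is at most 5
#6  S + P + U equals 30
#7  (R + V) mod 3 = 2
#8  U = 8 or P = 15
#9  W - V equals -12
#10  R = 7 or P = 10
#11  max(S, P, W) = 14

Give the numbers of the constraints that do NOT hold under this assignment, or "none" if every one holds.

#1 P = 12 ≠ 9 and S = 12 ≠ 13; both disjuncts false  false
#2 U = 6 = 6 (first disjunct)  true
#3 abs(12 - 13) = 1  true
#4 P = 12 is even  true
#5 abs(1 - 6) = 5; 5 ≤ 5  true
#6 S + P + U = 12 + 12 + 6 = 30  true
#7 R + V = 17; 17 mod 3 = 2  true
#8 U = 6 ≠ 8 and P = 12 ≠ 15; both disjuncts false  false
#9 W - V = 1 - 13 = -12  true
#10 R = 4 ≠ 7 and P = 12 ≠ 10; both disjuncts false  false
#11 max(12, 12, 1) = 12, not 14  false

The assignment fails constraints 1, 8, 10, 11.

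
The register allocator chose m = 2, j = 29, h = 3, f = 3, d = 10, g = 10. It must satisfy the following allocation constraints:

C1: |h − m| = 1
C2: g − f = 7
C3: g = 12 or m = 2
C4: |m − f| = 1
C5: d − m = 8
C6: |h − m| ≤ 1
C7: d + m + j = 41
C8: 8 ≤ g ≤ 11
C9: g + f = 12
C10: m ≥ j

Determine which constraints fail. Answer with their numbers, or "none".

No — constraints 9 and 10 are not satisfied.

C1: |3 − 2| = 1  holds
C2: g − f = 10 − 3 = 7  holds
C3: g = 10 ≠ 12, but m = 2 = 2 (second disjunct)  holds
C4: |2 − 3| = 1  holds
C5: d − m = 10 − 2 = 8  holds
C6: |3 − 2| = 1; 1 ≤ 1  holds
C7: d + m + j = 10 + 2 + 29 = 41  holds
C8: g = 10 lies in [8, 11]  holds
C9: g + f = 10 + 3 = 13, not 12  fails
C10: m = 2, j = 29; 2 < 29 (want ≥)  fails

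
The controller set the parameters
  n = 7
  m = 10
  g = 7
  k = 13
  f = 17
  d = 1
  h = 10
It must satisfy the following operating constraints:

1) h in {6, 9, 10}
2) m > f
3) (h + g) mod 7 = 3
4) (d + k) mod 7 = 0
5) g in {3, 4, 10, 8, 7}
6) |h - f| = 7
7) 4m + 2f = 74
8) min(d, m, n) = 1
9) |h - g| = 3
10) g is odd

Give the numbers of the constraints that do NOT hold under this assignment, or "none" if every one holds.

The assignment fails constraint 2.

1) h = 10 is in {6, 9, 10}  ✓
2) m = 10, f = 17; 10 ≤ 17 (want >)  ✗
3) h + g = 17; 17 mod 7 = 3  ✓
4) d + k = 14; 14 mod 7 = 0  ✓
5) g = 7 is in {3, 4, 10, 8, 7}  ✓
6) |10 - 17| = 7  ✓
7) 4m + 2f = 4(10) + 2(17) = 74  ✓
8) min(1, 10, 7) = 1  ✓
9) |10 - 7| = 3  ✓
10) g = 7 is odd  ✓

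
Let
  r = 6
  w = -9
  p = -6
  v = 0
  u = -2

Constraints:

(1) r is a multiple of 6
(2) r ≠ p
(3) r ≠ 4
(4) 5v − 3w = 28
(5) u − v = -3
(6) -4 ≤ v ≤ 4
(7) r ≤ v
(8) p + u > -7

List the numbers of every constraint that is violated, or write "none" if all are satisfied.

The assignment fails constraints 4, 5, 7, and 8.

(1) 6 / 6 = 1, so 6 divides 6  yes
(2) r = 6, p = -6; distinct  yes
(3) r = 6, and 6 ≠ 4  yes
(4) 5v − 3w = 5(0) − 3(-9) = 27, not 28  no
(5) u − v = -2 − 0 = -2, not -3  no
(6) v = 0 lies in [-4, 4]  yes
(7) r = 6, v = 0; 6 > 0 (want ≤)  no
(8) p + u = -6 + (-2) = -8; -8 ≤ -7, bound -7 not met  no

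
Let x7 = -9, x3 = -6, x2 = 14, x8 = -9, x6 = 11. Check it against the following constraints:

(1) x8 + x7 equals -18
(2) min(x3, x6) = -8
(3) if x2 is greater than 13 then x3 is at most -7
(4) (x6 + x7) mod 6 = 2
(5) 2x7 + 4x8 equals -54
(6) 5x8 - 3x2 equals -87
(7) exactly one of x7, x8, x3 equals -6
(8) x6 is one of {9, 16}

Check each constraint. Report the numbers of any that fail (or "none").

(1) x8 + x7 = -9 + (-9) = -18 — OK.
(2) min(-6, 11) = -6, not -8 — violated.
(3) x2 = 14 > 13, so we need x3 ≤ -7; but x3 = -6 > -7 — violated.
(4) x6 + x7 = 2; 2 mod 6 = 2 — OK.
(5) 2x7 + 4x8 = 2(-9) + 4(-9) = -54 — OK.
(6) 5x8 - 3x2 = 5(-9) - 3(14) = -87 — OK.
(7) x7=-9, x8=-9, x3=-6; 1 of them equals -6 — OK.
(8) x6 = 11 is not in {9, 16} — violated.

Constraints 2, 3, and 8 are violated.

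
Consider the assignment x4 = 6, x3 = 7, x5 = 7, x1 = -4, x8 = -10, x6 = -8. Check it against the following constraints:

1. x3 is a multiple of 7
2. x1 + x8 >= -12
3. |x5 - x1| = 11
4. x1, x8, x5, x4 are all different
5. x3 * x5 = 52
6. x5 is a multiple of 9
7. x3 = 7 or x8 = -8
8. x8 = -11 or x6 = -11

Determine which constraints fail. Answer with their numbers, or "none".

The assignment fails constraints 2, 5, 6, and 8.

1. 7 / 7 = 1, so 7 divides 7 — OK.
2. x1 + x8 = -4 + (-10) = -14; -14 < -12, bound -12 not met — violated.
3. |7 - (-4)| = 11 — OK.
4. values -4, -10, 7, 6 are pairwise distinct — OK.
5. x3 * x5 = 7 * 7 = 49, not 52 — violated.
6. 7 = 9*0 + 7, so 9 does not divide 7 — violated.
7. x3 = 7 = 7 (first disjunct) — OK.
8. x8 = -10 ≠ -11 and x6 = -8 ≠ -11; both disjuncts false — violated.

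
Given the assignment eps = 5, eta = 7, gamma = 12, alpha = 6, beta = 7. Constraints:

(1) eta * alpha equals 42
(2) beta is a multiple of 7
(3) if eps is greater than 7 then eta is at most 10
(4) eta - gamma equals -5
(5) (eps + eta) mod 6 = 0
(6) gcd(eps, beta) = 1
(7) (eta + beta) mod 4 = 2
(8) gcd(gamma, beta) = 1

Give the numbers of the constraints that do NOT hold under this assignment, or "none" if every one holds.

None — every constraint holds.

(1) eta * alpha = 7 * 6 = 42 — holds.
(2) 7 / 7 = 1, so 7 divides 7 — holds.
(3) eps = 5, not > 7; antecedent false, conditional vacuously true — holds.
(4) eta - gamma = 7 - 12 = -5 — holds.
(5) eps + eta = 12; 12 mod 6 = 0 — holds.
(6) gcd(5, 7) = 1 — holds.
(7) eta + beta = 14; 14 mod 4 = 2 — holds.
(8) gcd(12, 7) = 1 — holds.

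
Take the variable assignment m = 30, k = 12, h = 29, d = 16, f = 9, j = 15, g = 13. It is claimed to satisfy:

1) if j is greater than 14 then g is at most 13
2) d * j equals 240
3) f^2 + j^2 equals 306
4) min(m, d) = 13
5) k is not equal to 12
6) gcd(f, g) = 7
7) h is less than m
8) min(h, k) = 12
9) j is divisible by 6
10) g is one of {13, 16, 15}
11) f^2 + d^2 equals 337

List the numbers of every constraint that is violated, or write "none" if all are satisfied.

1) j = 15 > 14, so we need g ≤ 13; g = 13 ≤ 13 — OK.
2) d * j = 16 * 15 = 240 — OK.
3) f^2 + j^2 = 9^2 + 15^2 = 81 + 225 = 306 — OK.
4) min(30, 16) = 16, not 13 — violated.
5) k = 12, but 12 is required to differ — violated.
6) gcd(9, 13) = 1, not 7 — violated.
7) h = 29, m = 30; 29 < 30 — OK.
8) min(29, 12) = 12 — OK.
9) 15 = 6*2 + 3, so 6 does not divide 15 — violated.
10) g = 13 is in {13, 16, 15} — OK.
11) f^2 + d^2 = 9^2 + 16^2 = 81 + 256 = 337 — OK.

The assignment fails constraints 4, 5, 6, 9.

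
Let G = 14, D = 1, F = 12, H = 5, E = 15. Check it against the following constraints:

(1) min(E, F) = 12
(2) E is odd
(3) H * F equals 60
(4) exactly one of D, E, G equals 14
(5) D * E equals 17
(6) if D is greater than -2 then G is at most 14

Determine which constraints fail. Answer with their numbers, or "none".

(1) min(15, 12) = 12 — satisfied.
(2) E = 15 is odd — satisfied.
(3) H * F = 5 * 12 = 60 — satisfied.
(4) D=1, E=15, G=14; 1 of them equals 14 — satisfied.
(5) D * E = 1 * 15 = 15, not 17 — violated.
(6) D = 1 > -2, so we need G ≤ 14; G = 14 ≤ 14 — satisfied.

Constraint 5 is violated.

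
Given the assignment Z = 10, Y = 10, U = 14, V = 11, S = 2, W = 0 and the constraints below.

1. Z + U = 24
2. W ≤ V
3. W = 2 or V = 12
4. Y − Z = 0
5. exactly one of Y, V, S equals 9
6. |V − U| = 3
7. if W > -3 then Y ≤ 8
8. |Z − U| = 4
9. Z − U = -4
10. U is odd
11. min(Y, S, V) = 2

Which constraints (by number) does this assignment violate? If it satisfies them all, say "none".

1. Z + U = 10 + 14 = 24 — holds.
2. W = 0, V = 11; 0 ≤ 11 — holds.
3. W = 0 ≠ 2 and V = 11 ≠ 12; both disjuncts false — does not hold.
4. Y − Z = 10 − 10 = 0 — holds.
5. Y=10, V=11, S=2; 0 of them equal 9, not exactly one — does not hold.
6. |11 − 14| = 3 — holds.
7. W = 0 > -3, so we need Y ≤ 8; but Y = 10 > 8 — does not hold.
8. |10 − 14| = 4 — holds.
9. Z − U = 10 − 14 = -4 — holds.
10. U = 14 is even — does not hold.
11. min(10, 2, 11) = 2 — holds.

No — constraints 3, 5, 7, and 10 are not satisfied.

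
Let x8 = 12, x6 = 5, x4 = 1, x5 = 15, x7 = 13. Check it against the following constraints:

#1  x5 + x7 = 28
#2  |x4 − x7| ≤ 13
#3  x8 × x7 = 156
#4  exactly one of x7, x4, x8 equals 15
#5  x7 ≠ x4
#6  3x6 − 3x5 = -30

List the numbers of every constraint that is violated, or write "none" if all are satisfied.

#1 x5 + x7 = 15 + 13 = 28  holds
#2 |1 − 13| = 12; 12 ≤ 13  holds
#3 x8 × x7 = 12 × 13 = 156  holds
#4 x7=13, x4=1, x8=12; 0 of them equal 15, not exactly one  fails
#5 x7 = 13, x4 = 1; distinct  holds
#6 3x6 − 3x5 = 3(5) − 3(15) = -30  holds

Constraint 4 does not hold.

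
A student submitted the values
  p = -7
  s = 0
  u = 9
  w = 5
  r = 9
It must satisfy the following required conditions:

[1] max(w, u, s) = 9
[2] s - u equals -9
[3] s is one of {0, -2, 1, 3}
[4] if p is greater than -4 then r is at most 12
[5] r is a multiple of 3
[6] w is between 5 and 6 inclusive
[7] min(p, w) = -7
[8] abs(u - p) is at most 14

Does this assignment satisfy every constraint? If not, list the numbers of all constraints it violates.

The assignment fails constraint 8.

[1] max(5, 9, 0) = 9  true
[2] s - u = 0 - 9 = -9  true
[3] s = 0 is in {0, -2, 1, 3}  true
[4] p = -7, not > -4; antecedent false, conditional vacuously true  true
[5] 9 / 3 = 3, so 3 divides 9  true
[6] w = 5 lies in [5, 6]  true
[7] min(-7, 5) = -7  true
[8] abs(9 - (-7)) = 16; 16 > 14, exceeds bound 14  false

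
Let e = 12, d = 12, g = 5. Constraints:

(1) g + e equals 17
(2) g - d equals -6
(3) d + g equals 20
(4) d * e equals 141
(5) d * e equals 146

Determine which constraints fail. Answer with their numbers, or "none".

Constraints 2, 3, 4, and 5 are violated.

(1) g + e = 5 + 12 = 17  holds
(2) g - d = 5 - 12 = -7, not -6  fails
(3) d + g = 12 + 5 = 17, not 20  fails
(4) d * e = 12 * 12 = 144, not 141  fails
(5) d * e = 12 * 12 = 144, not 146  fails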